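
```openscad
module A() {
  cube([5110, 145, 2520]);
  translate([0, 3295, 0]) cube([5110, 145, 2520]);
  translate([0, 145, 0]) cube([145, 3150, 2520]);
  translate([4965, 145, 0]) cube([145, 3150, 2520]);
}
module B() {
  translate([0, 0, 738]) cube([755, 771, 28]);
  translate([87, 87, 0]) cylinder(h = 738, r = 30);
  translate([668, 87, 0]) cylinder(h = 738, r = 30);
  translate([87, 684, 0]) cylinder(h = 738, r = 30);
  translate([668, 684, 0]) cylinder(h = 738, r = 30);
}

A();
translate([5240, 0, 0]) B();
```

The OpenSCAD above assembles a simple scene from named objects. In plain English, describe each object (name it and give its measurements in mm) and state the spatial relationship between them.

A is the wall frame of a small rectangular building: four walls, each 2520 mm tall and 145 mm thick, enclosing a footprint 5110 mm (x) by 3440 mm (y) outside-to-outside, with no floor or roof. The front and back walls (the −y and +y sides) span the full width; the two side walls fit between them.

B is a rectangular dining table. The top is 755×771×28 mm with its upper surface at z = 766 mm. It stands on four round legs of 60 mm diameter, each leg's bounding box inset 57 mm from the nearest pair of top edges, running from the floor to the underside of the top.

The table is on the floor beside the house frame on its +x side.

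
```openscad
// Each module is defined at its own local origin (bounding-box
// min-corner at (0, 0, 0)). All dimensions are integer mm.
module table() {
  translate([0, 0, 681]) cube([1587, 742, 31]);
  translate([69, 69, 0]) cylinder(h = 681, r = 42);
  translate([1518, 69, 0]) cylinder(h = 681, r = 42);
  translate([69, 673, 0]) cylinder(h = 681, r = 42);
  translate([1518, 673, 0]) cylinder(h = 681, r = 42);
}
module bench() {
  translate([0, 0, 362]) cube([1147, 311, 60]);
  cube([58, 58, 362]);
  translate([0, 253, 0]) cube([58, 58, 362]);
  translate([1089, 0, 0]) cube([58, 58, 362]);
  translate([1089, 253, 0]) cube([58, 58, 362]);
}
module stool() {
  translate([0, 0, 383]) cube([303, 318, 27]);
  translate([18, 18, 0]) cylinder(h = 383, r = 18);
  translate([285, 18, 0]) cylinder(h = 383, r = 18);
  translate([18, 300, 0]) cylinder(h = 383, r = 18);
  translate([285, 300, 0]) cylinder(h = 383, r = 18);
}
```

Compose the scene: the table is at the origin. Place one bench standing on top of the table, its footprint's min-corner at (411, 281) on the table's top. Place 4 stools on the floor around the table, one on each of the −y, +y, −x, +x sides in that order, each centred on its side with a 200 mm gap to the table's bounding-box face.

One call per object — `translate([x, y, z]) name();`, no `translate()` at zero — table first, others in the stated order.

table();
translate([411, 281, 712]) bench();
translate([642, -518, 0]) stool();
translate([642, 942, 0]) stool();
translate([-503, 212, 0]) stool();
translate([1787, 212, 0]) stool();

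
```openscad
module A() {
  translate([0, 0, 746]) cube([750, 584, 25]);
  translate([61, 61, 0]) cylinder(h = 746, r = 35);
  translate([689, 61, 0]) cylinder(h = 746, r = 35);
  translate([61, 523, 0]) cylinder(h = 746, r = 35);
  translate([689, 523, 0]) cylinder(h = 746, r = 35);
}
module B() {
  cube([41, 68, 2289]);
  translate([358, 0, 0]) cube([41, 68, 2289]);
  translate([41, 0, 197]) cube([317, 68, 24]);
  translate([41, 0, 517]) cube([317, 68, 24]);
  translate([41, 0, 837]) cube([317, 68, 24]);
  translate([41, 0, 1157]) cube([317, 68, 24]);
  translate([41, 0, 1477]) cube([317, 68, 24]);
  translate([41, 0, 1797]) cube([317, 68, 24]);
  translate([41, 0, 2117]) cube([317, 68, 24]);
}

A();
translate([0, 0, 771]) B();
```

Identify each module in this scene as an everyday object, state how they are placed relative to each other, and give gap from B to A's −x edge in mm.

A is a table. B is a ladder. The ladder is on top of the table. The gap from the ladder to the table's −x edge is 0 mm.

The ladder's min-x is at 0; the table's min-x is 0; gap = 0 mm.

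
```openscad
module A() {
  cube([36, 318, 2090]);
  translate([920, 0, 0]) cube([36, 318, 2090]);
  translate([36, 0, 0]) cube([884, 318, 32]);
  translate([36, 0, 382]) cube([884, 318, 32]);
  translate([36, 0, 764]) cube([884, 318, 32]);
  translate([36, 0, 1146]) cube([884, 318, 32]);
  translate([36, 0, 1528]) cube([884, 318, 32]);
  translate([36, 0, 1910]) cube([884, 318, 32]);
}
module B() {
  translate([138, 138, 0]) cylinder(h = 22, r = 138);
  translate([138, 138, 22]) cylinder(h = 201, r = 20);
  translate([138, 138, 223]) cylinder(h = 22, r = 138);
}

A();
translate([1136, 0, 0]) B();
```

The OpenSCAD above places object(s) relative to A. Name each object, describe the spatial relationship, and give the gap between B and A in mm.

A is a bookshelf. B is a spool. The spool is on the floor beside the bookshelf on its +x side. The gap between the spool and the bookshelf is 180 mm.

The spool's nearest face is 180 mm from the bookshelf's +x face.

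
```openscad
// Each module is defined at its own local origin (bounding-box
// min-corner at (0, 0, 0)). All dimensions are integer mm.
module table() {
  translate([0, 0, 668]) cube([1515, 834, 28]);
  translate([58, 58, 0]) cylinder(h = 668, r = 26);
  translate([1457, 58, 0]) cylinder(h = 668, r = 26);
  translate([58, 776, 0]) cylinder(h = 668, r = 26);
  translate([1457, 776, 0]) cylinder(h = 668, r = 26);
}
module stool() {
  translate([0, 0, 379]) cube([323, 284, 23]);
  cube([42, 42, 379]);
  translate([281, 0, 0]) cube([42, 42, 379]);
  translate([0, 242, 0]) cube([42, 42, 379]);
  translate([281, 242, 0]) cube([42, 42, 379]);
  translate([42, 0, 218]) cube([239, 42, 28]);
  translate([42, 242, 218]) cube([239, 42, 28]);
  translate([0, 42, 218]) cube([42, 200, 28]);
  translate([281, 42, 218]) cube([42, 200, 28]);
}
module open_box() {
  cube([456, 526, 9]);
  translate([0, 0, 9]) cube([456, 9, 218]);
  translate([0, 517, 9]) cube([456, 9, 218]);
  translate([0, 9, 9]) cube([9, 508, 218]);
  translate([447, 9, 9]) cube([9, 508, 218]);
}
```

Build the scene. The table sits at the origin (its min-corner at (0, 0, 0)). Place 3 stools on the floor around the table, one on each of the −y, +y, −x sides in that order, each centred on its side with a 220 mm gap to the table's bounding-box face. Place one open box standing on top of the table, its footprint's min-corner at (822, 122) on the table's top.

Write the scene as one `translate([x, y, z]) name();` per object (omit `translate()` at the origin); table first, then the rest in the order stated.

table();
translate([596, -504, 0]) stool();
translate([596, 1054, 0]) stool();
translate([-543, 275, 0]) stool();
translate([822, 122, 696]) open_box();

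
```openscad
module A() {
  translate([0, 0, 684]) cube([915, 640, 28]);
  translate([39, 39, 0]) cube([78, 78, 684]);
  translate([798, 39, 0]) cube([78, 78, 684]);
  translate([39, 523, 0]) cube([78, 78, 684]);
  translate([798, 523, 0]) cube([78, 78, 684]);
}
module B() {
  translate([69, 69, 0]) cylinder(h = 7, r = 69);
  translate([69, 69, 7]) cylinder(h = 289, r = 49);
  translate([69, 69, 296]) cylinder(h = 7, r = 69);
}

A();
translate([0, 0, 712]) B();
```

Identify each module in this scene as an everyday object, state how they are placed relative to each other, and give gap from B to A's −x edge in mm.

The spool's min-x is at 0; the table's min-x is 0; gap = 0 mm.

A is a table. B is a spool. The spool is on top of the table. The gap from the spool to the table's −x edge is 0 mm.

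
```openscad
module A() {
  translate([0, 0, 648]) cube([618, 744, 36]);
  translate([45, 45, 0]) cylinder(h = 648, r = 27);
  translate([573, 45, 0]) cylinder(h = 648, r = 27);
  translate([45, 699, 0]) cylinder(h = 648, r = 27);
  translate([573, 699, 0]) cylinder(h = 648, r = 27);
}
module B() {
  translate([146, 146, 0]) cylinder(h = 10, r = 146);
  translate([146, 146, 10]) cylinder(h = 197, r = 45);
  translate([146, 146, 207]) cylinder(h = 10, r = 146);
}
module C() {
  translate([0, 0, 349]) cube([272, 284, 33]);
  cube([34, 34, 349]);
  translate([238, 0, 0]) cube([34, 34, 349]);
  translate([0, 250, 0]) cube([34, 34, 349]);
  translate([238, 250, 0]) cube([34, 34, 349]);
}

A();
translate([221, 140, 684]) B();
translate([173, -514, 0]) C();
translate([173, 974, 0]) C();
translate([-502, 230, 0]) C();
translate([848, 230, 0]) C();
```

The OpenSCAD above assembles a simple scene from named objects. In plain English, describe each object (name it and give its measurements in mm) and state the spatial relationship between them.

A is a rectangular dining table. The top is 618×744×36 mm with its upper surface at z = 684 mm. It stands on four round legs of 54 mm diameter, each leg's bounding box inset 18 mm from the nearest pair of top edges, running from the floor to the underside of the top.

B is a spool: two coaxial disc flanges of radius 146 mm and thickness 10 mm, joined by a core cylinder of radius 45 mm and height 197 mm. The lower flange rests on z = 0 and the three cylinders share a vertical axis.

C is a four-legged stool. The seat is a 272×284×33 mm slab whose top surface is at z = 382 mm; four square legs, each 34×34 mm in cross-section, run from the floor (z = 0) to the underside of the seat, each flush with a corner of the seat.

The spool is on top of the table. Four stools sit around the table at the −y, +y, −x, +x sides.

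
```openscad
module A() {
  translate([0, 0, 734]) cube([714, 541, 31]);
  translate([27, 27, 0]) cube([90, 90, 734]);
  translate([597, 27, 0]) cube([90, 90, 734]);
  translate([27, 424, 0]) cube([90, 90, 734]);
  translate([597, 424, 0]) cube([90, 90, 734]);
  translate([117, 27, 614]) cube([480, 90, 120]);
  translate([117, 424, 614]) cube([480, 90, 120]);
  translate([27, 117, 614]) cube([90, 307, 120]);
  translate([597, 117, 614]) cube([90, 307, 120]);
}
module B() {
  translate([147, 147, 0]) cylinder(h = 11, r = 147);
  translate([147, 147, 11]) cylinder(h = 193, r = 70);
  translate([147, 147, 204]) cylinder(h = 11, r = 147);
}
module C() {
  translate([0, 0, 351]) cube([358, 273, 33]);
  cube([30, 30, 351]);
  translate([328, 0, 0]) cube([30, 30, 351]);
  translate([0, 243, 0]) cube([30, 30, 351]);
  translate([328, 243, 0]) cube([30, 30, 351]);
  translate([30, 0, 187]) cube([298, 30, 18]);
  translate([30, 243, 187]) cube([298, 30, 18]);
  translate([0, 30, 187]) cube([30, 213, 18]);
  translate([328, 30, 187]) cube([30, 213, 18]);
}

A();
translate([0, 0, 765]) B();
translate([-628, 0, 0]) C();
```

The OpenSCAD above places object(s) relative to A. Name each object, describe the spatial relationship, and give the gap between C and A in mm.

The stool's nearest face is 270 mm from the table's −x face.

A is a table. B is a spool. C is a stool. The spool is on top of the table. The stool is on the floor beside the table on its −x side. The gap between the stool and the table is 270 mm.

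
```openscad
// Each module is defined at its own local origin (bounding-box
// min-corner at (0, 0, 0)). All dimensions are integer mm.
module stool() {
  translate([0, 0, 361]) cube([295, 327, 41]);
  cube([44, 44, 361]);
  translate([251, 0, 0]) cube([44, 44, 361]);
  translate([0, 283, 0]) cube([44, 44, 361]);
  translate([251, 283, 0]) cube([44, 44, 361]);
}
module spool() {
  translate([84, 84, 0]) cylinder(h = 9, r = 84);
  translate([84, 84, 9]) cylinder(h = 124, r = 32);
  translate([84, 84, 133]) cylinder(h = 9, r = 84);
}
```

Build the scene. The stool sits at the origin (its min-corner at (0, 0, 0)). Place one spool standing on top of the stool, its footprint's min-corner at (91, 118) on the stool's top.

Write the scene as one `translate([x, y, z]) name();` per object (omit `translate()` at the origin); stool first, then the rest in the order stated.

stool();
translate([91, 118, 402]) spool();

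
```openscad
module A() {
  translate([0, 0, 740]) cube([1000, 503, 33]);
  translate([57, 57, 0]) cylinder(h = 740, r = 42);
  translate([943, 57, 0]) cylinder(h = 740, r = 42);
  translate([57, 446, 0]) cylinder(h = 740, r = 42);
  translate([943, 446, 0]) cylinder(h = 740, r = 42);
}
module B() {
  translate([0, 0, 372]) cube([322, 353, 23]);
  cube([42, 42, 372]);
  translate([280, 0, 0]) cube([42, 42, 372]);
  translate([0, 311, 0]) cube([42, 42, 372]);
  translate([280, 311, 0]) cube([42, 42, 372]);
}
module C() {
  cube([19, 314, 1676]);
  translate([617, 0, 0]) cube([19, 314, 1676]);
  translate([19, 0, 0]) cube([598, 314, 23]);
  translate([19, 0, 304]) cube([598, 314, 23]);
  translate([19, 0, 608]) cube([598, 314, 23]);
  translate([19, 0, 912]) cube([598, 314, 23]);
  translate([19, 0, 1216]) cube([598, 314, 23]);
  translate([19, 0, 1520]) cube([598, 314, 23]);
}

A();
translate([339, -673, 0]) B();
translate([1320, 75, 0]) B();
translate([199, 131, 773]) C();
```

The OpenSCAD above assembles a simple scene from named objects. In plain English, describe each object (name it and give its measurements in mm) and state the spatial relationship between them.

A is a table: top 1000 mm (x) × 503 mm (y), 33 mm thick, upper face at z = 773 mm, on four round legs of 84 mm diameter, each leg's bounding box inset 15 mm from the nearest pair of top edges, running from z = 0 to the bottom of the top.

B is a simple wooden stool: a rectangular seat 322 mm (x) by 353 mm (y), 23 mm thick, top face at z = 395 mm, on four square legs, each 42×42 mm in cross-section. The legs rest on z = 0, each flush with a corner of the seat.

C is a bookshelf 636 mm wide overall, 314 mm deep and 1676 mm tall. The two sides are 19 mm thick vertical panels. 6 horizontal shelves of 23 mm thickness span between the inner faces of the sides; the lowest shelf sits on the floor and shelves are stacked with a clear vertical gap of 281 mm between each pair.

Two stools sit around the table at the −y, +x sides. The bookshelf is on top of the table.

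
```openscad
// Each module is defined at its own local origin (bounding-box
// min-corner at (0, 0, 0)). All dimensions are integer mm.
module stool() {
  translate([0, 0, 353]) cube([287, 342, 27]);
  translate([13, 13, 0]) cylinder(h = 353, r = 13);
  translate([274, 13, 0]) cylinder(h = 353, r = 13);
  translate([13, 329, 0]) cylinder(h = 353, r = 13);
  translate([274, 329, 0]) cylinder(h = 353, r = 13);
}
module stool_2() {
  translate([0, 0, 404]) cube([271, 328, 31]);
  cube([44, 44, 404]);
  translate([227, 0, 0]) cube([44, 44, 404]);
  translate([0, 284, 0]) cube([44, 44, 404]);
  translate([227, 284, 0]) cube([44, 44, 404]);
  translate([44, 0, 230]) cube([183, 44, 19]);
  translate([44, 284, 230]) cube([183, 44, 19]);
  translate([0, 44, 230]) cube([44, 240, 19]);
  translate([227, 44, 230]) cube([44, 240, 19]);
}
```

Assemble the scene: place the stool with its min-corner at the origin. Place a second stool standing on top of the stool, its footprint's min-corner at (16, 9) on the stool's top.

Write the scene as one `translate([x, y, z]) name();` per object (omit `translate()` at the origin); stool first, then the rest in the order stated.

stool();
translate([16, 9, 380]) stool_2();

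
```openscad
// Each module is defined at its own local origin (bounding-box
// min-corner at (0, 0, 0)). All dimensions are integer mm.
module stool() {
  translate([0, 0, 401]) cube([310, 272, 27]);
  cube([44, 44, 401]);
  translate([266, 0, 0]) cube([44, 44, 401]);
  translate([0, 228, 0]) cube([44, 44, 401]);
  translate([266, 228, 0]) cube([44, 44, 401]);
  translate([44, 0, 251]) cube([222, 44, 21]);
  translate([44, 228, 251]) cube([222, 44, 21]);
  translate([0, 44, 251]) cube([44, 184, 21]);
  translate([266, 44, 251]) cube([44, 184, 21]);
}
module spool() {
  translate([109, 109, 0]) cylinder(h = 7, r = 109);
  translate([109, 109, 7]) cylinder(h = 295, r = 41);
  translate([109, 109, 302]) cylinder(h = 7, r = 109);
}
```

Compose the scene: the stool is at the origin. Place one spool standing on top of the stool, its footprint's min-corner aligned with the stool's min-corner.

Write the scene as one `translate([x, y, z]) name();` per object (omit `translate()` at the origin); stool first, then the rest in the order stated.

stool();
translate([0, 0, 428]) spool();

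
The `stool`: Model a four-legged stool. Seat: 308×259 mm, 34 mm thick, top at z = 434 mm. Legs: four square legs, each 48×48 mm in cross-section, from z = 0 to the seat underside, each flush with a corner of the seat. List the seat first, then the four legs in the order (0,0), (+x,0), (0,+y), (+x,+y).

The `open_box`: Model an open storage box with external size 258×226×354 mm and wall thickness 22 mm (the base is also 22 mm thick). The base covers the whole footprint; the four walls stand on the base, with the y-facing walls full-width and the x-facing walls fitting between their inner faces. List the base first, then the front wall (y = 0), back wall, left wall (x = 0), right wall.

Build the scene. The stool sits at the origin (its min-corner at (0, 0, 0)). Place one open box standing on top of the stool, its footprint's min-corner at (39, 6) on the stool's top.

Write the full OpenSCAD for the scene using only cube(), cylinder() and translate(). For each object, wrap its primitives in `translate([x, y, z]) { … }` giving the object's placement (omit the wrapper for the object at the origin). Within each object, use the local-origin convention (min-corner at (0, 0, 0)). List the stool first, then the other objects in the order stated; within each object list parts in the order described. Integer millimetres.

translate([0, 0, 400]) cube([308, 259, 34]);
cube([48, 48, 400]);
translate([260, 0, 0]) cube([48, 48, 400]);
translate([0, 211, 0]) cube([48, 48, 400]);
translate([260, 211, 0]) cube([48, 48, 400]);
translate([39, 6, 434]) {
  cube([258, 226, 22]);
  translate([0, 0, 22]) cube([258, 22, 332]);
  translate([0, 204, 22]) cube([258, 22, 332]);
  translate([0, 22, 22]) cube([22, 182, 332]);
  translate([236, 22, 22]) cube([22, 182, 332]);
}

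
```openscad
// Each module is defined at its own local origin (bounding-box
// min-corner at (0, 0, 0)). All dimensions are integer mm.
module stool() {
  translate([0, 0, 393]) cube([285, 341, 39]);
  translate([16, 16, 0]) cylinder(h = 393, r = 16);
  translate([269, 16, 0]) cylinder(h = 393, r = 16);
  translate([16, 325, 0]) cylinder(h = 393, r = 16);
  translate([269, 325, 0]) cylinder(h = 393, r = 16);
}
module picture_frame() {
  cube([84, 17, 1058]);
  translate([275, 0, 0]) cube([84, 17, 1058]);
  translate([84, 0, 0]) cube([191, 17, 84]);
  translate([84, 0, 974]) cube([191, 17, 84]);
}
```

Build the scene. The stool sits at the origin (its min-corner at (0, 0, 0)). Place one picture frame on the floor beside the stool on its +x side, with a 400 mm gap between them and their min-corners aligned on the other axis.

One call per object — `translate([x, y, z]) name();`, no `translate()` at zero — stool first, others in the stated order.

stool();
translate([685, 0, 0]) picture_frame();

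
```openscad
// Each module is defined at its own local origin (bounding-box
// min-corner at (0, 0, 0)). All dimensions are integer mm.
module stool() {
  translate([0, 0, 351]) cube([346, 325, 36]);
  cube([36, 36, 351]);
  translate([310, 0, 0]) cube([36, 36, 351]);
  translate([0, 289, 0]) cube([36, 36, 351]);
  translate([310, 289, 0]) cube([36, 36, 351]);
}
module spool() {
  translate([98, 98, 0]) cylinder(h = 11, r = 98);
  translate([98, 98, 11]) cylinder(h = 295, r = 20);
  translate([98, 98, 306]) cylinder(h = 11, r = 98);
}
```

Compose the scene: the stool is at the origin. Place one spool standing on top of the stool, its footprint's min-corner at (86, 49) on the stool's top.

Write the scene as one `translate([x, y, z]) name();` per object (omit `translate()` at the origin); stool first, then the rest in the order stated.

stool();
translate([86, 49, 387]) spool();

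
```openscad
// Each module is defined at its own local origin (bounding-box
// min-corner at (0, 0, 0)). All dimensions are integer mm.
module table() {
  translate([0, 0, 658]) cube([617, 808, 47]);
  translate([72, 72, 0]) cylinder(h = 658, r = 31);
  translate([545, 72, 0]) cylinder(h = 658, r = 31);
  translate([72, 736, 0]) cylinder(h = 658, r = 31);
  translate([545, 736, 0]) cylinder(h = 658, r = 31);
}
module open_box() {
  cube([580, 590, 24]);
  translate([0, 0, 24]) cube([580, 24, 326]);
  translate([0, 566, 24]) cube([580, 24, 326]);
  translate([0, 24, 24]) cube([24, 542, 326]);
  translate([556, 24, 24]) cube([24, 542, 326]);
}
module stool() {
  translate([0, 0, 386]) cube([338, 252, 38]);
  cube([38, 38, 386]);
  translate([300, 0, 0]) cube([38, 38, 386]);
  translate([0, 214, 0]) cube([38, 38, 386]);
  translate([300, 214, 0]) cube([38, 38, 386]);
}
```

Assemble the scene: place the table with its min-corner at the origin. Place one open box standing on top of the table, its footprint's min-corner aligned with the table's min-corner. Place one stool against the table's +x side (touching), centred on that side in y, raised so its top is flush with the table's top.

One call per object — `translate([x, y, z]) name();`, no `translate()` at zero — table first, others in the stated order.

table();
translate([0, 0, 705]) open_box();
translate([617, 278, 281]) stool();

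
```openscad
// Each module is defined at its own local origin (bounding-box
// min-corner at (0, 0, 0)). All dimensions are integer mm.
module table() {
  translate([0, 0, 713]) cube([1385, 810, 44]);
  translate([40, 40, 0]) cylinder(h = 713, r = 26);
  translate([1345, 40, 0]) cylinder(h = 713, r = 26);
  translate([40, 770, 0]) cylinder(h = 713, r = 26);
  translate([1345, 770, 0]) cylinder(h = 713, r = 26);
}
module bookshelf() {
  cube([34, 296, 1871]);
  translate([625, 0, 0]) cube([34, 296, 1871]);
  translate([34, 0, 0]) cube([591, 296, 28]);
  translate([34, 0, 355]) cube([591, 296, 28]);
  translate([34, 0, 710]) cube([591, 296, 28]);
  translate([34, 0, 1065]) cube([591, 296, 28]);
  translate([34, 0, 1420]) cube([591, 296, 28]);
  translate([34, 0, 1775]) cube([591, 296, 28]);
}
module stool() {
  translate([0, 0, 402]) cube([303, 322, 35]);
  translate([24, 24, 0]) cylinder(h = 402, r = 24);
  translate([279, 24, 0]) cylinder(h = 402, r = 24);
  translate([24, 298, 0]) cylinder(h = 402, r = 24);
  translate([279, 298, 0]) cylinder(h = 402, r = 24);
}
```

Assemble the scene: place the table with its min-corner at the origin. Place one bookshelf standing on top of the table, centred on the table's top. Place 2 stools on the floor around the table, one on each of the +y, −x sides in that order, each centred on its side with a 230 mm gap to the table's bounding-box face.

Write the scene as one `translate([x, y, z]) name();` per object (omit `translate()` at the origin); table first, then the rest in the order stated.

table();
translate([363, 257, 757]) bookshelf();
translate([541, 1040, 0]) stool();
translate([-533, 244, 0]) stool();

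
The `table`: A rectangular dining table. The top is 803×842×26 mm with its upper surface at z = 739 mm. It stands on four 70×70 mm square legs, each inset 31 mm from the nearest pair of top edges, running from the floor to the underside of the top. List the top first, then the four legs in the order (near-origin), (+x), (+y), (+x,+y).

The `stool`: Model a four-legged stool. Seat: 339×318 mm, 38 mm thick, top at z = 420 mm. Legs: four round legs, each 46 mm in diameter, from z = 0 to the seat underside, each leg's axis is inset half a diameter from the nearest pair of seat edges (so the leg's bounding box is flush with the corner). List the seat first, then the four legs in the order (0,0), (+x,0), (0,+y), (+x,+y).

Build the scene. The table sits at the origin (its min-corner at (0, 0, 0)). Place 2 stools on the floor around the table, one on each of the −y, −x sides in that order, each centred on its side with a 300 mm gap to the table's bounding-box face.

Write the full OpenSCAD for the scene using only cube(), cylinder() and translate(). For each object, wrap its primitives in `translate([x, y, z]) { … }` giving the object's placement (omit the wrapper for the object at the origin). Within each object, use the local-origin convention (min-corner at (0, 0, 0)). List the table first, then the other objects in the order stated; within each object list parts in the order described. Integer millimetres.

translate([0, 0, 713]) cube([803, 842, 26]);
translate([31, 31, 0]) cube([70, 70, 713]);
translate([702, 31, 0]) cube([70, 70, 713]);
translate([31, 741, 0]) cube([70, 70, 713]);
translate([702, 741, 0]) cube([70, 70, 713]);
translate([232, -618, 0]) {
  translate([0, 0, 382]) cube([339, 318, 38]);
  translate([23, 23, 0]) cylinder(h = 382, r = 23);
  translate([316, 23, 0]) cylinder(h = 382, r = 23);
  translate([23, 295, 0]) cylinder(h = 382, r = 23);
  translate([316, 295, 0]) cylinder(h = 382, r = 23);
}
translate([-639, 262, 0]) {
  translate([0, 0, 382]) cube([339, 318, 38]);
  translate([23, 23, 0]) cylinder(h = 382, r = 23);
  translate([316, 23, 0]) cylinder(h = 382, r = 23);
  translate([23, 295, 0]) cylinder(h = 382, r = 23);
  translate([316, 295, 0]) cylinder(h = 382, r = 23);
}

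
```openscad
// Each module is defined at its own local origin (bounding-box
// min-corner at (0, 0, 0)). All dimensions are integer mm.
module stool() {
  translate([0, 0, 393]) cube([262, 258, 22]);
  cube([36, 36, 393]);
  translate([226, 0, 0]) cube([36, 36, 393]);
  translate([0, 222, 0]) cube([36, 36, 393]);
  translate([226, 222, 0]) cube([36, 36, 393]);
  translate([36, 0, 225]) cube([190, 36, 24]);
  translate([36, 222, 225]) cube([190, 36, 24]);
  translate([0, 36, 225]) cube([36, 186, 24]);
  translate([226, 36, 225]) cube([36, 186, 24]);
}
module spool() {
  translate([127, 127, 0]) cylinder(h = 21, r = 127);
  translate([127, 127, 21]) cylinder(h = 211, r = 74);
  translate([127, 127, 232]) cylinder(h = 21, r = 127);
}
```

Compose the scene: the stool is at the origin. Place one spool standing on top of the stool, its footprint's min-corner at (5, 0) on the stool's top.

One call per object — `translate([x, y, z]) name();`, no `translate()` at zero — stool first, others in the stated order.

stool();
translate([5, 0, 415]) spool();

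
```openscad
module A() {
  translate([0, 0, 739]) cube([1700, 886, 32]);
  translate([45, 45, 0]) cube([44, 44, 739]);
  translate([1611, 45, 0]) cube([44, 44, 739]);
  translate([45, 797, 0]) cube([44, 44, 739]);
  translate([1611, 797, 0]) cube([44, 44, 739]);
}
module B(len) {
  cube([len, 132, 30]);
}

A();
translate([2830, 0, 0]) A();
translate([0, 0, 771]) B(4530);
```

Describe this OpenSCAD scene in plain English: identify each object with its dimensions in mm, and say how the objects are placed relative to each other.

A is a table with a 1700×886 mm rectangular top, 32 mm thick, top surface at z = 771 mm, supported by four 44×44 mm square legs, each inset 45 mm from the nearest pair of top edges, running from the floor.

B is a rectangular beam 4530 mm long (x), 132 mm deep (y), 30 mm thick (z).

The beam spans the tops of two tables placed 1130 mm apart, resting at z = 771 mm.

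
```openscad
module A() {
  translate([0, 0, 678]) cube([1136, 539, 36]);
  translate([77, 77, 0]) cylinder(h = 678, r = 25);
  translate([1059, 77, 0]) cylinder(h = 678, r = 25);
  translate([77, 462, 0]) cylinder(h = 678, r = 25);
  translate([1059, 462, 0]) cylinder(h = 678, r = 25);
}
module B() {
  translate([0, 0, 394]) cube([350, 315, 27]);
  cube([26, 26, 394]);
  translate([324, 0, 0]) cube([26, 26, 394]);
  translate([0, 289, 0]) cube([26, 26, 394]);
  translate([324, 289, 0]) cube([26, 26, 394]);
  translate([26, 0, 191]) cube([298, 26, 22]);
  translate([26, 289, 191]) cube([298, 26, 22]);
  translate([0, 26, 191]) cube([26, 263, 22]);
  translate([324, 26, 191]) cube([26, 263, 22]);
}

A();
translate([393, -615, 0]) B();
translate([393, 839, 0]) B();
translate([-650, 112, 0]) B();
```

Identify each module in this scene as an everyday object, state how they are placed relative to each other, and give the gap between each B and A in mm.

A is a table. B is a stool. Three stools sit around the table at the −y, +y, −x sides. The gap between each stool and the table is 300 mm.

Each stool's nearest face is 300 mm from the table's bounding box.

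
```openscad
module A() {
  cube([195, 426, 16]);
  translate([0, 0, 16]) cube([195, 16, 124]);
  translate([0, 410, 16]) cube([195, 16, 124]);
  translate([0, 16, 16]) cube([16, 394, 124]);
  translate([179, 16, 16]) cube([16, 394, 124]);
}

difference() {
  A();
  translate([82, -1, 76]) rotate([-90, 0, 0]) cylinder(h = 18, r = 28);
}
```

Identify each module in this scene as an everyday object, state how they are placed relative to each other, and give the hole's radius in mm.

The subtracted cylinder has r = 28 mm.

A is an open box. The open box has a circular hole through its front wall. The hole's radius is 28 mm.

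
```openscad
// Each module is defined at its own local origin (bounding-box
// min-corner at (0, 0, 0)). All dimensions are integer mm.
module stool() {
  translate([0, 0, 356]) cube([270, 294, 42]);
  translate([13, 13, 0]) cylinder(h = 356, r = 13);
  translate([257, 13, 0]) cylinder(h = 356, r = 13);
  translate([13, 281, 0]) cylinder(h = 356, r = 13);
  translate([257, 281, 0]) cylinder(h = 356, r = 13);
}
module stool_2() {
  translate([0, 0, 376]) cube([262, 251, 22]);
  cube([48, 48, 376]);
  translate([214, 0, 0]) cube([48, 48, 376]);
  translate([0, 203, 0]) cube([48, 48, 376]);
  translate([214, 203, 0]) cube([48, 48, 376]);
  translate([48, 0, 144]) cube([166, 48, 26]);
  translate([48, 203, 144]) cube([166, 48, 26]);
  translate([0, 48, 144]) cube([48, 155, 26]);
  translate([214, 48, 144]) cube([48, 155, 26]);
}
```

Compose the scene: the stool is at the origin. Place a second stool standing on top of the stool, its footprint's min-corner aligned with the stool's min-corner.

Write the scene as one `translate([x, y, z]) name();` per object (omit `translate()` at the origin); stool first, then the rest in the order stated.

stool();
translate([0, 0, 398]) stool_2();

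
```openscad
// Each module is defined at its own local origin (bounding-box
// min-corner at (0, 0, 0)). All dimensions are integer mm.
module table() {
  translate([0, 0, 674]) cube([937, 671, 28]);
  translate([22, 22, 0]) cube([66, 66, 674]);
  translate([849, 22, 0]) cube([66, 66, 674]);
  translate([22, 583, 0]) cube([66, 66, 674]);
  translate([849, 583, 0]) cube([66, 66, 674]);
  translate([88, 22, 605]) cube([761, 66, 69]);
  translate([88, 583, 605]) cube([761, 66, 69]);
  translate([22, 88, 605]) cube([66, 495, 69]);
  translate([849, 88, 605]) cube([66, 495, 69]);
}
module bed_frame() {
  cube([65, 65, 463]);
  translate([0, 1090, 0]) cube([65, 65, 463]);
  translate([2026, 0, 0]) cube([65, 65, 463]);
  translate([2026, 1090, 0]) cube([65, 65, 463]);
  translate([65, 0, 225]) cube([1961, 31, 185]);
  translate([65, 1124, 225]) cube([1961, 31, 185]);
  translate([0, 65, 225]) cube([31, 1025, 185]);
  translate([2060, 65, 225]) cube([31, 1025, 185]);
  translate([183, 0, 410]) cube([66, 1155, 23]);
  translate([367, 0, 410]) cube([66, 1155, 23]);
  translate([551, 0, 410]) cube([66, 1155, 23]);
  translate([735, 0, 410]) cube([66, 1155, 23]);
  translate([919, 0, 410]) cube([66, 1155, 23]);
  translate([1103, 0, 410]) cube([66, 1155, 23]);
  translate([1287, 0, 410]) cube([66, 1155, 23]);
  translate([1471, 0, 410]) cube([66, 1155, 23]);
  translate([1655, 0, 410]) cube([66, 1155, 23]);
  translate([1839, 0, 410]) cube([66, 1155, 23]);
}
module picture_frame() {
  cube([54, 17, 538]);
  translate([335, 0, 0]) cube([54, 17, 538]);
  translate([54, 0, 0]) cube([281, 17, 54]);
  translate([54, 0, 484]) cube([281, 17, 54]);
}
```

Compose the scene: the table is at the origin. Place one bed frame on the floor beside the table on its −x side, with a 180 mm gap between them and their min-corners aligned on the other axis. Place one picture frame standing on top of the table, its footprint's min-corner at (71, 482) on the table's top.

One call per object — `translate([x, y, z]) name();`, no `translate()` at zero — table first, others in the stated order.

table();
translate([-2271, 0, 0]) bed_frame();
translate([71, 482, 702]) picture_frame();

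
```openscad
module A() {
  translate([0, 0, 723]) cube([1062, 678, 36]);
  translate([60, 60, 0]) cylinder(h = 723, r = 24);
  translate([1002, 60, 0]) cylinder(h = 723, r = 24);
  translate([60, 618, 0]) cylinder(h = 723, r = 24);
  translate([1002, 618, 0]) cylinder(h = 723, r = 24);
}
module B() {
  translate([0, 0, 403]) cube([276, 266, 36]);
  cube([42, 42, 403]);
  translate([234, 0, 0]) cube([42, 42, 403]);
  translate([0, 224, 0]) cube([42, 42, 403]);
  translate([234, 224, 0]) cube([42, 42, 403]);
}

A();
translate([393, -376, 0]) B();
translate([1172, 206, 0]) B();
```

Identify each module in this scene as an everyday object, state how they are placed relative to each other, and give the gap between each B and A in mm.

Each stool's nearest face is 110 mm from the table's bounding box.

A is a table. B is a stool. Two stools sit around the table at the −y, +x sides. The gap between each stool and the table is 110 mm.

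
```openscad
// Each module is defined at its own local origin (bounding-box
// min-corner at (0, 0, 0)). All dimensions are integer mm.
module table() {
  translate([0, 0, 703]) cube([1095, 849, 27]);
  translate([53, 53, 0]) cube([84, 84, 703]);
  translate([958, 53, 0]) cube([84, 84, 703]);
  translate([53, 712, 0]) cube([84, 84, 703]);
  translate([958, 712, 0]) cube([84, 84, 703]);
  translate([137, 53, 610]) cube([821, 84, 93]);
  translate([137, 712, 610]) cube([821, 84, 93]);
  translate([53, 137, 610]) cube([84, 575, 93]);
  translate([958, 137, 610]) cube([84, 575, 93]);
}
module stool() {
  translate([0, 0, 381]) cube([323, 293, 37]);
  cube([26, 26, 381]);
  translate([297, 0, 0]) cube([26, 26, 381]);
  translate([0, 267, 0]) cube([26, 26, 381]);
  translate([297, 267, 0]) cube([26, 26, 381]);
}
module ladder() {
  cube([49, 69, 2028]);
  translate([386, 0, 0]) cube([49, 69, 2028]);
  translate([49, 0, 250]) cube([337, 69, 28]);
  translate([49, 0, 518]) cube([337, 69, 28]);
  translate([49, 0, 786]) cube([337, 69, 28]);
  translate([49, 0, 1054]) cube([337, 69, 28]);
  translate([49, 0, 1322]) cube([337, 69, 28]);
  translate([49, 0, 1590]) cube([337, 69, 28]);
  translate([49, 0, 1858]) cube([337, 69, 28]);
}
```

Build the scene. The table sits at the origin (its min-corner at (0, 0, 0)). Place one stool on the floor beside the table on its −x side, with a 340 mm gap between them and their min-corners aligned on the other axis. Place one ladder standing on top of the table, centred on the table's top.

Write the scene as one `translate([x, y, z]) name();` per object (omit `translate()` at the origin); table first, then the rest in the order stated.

table();
translate([-663, 0, 0]) stool();
translate([330, 390, 730]) ladder();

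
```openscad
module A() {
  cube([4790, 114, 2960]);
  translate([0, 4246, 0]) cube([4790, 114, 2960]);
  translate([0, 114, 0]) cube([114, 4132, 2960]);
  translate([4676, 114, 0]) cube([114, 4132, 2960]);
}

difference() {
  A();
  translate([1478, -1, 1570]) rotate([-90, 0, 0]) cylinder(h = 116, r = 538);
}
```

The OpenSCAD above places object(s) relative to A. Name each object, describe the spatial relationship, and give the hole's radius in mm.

A is a house frame. The house frame has a circular hole through its front wall. The hole's radius is 538 mm.

The subtracted cylinder has r = 538 mm.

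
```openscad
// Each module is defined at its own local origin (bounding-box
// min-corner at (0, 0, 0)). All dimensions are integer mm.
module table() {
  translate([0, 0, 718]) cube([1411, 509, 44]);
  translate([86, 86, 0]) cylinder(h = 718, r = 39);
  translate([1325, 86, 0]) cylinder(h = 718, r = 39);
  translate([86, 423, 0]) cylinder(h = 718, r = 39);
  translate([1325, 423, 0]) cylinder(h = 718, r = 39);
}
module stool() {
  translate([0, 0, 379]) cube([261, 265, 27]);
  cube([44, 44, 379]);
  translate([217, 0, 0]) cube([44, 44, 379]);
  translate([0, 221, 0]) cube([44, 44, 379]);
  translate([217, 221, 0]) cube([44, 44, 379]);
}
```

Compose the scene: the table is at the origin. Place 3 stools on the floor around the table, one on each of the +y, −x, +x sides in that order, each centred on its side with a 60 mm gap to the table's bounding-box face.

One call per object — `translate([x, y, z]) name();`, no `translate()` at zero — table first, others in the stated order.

table();
translate([575, 569, 0]) stool();
translate([-321, 122, 0]) stool();
translate([1471, 122, 0]) stool();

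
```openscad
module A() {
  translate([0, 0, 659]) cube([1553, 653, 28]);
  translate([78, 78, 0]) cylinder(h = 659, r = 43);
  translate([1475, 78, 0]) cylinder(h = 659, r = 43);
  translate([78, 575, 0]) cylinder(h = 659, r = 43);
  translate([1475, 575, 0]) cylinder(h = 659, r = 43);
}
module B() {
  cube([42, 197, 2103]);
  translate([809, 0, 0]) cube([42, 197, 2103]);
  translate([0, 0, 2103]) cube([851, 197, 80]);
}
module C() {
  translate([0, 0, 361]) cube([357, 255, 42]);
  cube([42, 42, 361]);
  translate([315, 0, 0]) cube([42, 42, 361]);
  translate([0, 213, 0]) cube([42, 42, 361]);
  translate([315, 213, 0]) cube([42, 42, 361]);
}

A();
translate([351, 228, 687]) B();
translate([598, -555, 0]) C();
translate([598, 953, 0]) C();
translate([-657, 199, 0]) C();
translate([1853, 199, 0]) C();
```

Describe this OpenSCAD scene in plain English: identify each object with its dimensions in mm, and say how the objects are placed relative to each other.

A is a table with a 1553×653 mm rectangular top, 28 mm thick, top surface at z = 687 mm, supported by four round legs of 86 mm diameter, each leg's bounding box inset 35 mm from the nearest pair of top edges, running from the floor.

B is a rectangular door frame: two vertical jambs of 42×197 mm section, 2103 mm tall, with a clear opening 767 mm wide between their inner faces. A header 80 mm tall and 197 mm deep lies on top of the jambs and spans the full outside width.

C is a simple wooden stool: a rectangular seat 357 mm (x) by 255 mm (y), 42 mm thick, top face at z = 403 mm, on four square legs, each 42×42 mm in cross-section. The legs rest on z = 0, each flush with a corner of the seat.

The door frame is on top of the table, centred. Four stools sit around the table at the −y, +y, −x, +x sides.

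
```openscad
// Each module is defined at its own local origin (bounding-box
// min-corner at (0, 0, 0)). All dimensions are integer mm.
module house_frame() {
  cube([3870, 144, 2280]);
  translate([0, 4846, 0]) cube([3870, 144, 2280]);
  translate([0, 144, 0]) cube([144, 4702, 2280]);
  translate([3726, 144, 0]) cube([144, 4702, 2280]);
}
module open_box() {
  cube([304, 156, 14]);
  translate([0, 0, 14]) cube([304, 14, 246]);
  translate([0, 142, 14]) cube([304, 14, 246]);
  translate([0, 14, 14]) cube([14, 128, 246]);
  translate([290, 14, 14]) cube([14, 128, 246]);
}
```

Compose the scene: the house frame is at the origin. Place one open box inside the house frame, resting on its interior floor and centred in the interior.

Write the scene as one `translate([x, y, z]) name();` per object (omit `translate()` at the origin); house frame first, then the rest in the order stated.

house_frame();
translate([1783, 2417, 0]) open_box();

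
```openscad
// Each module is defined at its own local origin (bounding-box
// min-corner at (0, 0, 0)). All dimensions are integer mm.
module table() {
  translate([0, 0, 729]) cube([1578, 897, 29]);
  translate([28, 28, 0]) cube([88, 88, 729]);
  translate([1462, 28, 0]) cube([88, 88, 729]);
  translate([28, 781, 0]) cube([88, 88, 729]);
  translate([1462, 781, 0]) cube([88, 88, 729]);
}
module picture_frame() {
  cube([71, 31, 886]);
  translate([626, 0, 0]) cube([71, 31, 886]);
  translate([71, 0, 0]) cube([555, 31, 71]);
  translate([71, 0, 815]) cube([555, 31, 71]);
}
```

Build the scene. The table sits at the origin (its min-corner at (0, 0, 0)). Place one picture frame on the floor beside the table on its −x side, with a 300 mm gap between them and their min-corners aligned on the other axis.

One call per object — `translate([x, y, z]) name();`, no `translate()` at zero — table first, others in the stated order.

table();
translate([-997, 0, 0]) picture_frame();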